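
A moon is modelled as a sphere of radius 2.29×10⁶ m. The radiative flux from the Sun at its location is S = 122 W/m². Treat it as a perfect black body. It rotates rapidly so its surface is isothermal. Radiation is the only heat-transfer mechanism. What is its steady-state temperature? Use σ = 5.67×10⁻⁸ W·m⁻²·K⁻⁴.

T ≈ 152 K

At equilibrium, absorbed power = emitted power.
Absorbing cross-section = πr² = 1.647×10¹³ m²; emitting surface = 4πr² = 6.590×10¹³ m² (ratio 4).
S·A_cross = εσ·A_surf·T⁴  ⇒  T⁴ = S/(4σ).
T⁴ = 1.00·122/(4·5.67×10⁻⁸) = 5.379×10⁸ K⁴.
T = (5.379×10⁸)^(1/4).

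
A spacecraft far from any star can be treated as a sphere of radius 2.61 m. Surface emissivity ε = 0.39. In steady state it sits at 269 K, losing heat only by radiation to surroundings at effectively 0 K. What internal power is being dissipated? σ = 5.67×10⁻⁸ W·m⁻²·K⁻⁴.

P ≈ 9910 W

Steady state: P = εσA T⁴.
A = 4πr² = 85.60 m²; T⁴ = (269)⁴ = 5.236×10⁹ K⁴.
P = 0.39 × 5.67×10⁻⁸ × 85.60 × 5.236×10⁹.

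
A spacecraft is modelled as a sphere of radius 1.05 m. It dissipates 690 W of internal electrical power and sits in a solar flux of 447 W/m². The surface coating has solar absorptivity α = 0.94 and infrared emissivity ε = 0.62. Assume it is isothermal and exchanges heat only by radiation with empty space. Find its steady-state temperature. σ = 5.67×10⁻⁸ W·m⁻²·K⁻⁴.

T ≈ 258 K

At steady state, absorbed solar power + internal power = radiated power.
Absorbed: α·S·A_cross = 0.94·447·3.464 = 1455 W (cross-section πr²).
Total input = 1455 + 690 = 2145 W.
Radiated: εσ·A_surf·T⁴ with A_surf = 4πr² = 13.85 m².
T⁴ = 2145/(0.62·5.67×10⁻⁸·13.85) = 4.405×10⁹ K⁴.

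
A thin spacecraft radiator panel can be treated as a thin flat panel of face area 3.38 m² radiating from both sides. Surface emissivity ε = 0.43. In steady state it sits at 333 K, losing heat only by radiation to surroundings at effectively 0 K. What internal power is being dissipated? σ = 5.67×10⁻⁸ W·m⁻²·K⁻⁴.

P ≈ 2030 W

Steady state: P = εσA T⁴.
A = 2·3.38 = 6.760 m²; T⁴ = (333)⁴ = 1.230×10¹⁰ K⁴.
P = 0.43 × 5.67×10⁻⁸ × 6.760 × 1.230×10¹⁰.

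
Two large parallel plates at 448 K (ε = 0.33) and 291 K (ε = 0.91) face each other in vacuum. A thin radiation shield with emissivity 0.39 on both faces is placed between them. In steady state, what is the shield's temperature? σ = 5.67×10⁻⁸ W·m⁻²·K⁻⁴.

In steady state the net flux on the hot side equals that on the cold side.
σ(T₁⁴−T_s⁴)/D₁ = σ(T_s⁴−T₂⁴)/D₂, with D₁ = 1/ε₁+1/ε_s−1 = 4.594, D₂ = 1/ε_s+1/ε₂−1 = 2.663.
Solve for T_s⁴: T_s⁴ = (D₂·T₁⁴ + D₁·T₂⁴)/(D₁+D₂) = 1.932×10¹⁰ K⁴.

T_s ≈ 373 K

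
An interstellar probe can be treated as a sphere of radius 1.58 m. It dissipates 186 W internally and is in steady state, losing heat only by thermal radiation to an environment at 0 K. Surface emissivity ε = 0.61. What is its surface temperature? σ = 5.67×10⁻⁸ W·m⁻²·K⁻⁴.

T ≈ 114 K

Steady state: internal power = radiated power, P = εσA T⁴.
Radiating area A = 4πr² = 31.37 m².
T⁴ = P/(εσA) = 186/(0.61·5.67×10⁻⁸·31.37) = 1.714×10⁸ K⁴.
T = (1.714×10⁸)^(1/4).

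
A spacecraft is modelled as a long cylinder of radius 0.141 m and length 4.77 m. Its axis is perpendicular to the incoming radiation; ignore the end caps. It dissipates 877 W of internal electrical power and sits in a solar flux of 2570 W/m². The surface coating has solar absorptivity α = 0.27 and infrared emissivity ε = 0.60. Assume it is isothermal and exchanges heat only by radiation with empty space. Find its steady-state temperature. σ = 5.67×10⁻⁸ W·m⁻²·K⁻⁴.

At steady state, absorbed solar power + internal power = radiated power.
Absorbed: α·S·A_cross = 0.27·2570·1.345 = 933.4 W (cross-section 2rL).
Total input = 933.4 + 877 = 1810 W.
Radiated: εσ·A_surf·T⁴ with A_surf = 2πrL = 4.226 m².
T⁴ = 1810/(0.60·5.67×10⁻⁸·4.226) = 1.259×10¹⁰ K⁴.

T ≈ 335 K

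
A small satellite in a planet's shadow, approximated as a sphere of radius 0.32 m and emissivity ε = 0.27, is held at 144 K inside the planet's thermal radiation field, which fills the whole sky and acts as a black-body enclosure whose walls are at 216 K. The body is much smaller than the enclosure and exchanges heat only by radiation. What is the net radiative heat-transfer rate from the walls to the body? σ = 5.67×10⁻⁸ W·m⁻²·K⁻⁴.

For a small grey body in a large enclosure: P_net = εσA(T_body⁴ − T_wall⁴).
A = 4πr² = 1.287 m²; T_body⁴ − T_wall⁴ = 4.300×10⁸ − 2.177×10⁹ = -1.747×10⁹ K⁴.
|P_net| = 0.27·5.67×10⁻⁸·1.287·1.747×10⁹.

P_net ≈ 34.4 W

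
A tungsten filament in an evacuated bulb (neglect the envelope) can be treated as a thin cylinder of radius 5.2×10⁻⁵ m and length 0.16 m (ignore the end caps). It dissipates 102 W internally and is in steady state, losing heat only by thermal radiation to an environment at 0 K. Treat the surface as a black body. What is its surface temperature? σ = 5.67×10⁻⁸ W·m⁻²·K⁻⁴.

Steady state: internal power = radiated power, P = εσA T⁴.
Radiating area A = 2πrL = 5.228×10⁻⁵ m².
T⁴ = P/(εσA) = 102/(1.0·5.67×10⁻⁸·5.228×10⁻⁵) = 3.441×10¹³ K⁴.
T = (3.441×10¹³)^(1/4).

T ≈ 2420 K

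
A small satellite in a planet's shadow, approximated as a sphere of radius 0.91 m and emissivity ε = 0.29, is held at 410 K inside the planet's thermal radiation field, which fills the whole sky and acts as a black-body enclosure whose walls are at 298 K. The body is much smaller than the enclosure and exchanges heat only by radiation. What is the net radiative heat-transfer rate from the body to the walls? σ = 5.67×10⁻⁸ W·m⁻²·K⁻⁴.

For a small grey body in a large enclosure: P_net = εσA(T_body⁴ − T_wall⁴).
A = 4πr² = 10.41 m²; T_body⁴ − T_wall⁴ = 2.826×10¹⁰ − 7.886×10⁹ = 2.037×10¹⁰ K⁴.
|P_net| = 0.29·5.67×10⁻⁸·10.41·2.037×10¹⁰.

P_net ≈ 3490 W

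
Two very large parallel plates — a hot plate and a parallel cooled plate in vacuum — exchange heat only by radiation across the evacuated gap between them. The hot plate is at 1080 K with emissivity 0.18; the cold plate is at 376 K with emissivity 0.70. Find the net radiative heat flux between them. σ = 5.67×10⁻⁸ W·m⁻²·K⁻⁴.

For two infinite grey parallel plates, q = σ(T₁⁴ − T₂⁴)/(1/ε₁ + 1/ε₂ − 1).
T₁⁴ − T₂⁴ = 1.360×10¹² − 1.999×10¹⁰ = 1.341×10¹² K⁴.
1/ε₁ + 1/ε₂ − 1 = 5.556 + 1.429 − 1 = 5.984.
q = 5.67×10⁻⁸ × 1.341×10¹² / 5.984.

q ≈ 12700 W/m²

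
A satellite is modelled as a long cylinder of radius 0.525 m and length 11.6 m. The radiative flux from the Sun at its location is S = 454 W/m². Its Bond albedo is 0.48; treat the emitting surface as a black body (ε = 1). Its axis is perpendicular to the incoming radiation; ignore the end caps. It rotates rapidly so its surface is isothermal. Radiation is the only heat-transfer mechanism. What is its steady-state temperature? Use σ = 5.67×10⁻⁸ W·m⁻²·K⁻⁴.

T ≈ 191 K

At equilibrium, absorbed power = emitted power.
Absorbing cross-section = 2rL = 12.18 m²; emitting surface = 2πrL = 38.26 m² (ratio π).
(1−a)S·A_cross = εσ·A_surf·T⁴  ⇒  T⁴ = (1−a)S/(πσ).
T⁴ = 0.520·454/(π·5.67×10⁻⁸) = 1.325×10⁹ K⁴.
T = (1.325×10⁹)^(1/4).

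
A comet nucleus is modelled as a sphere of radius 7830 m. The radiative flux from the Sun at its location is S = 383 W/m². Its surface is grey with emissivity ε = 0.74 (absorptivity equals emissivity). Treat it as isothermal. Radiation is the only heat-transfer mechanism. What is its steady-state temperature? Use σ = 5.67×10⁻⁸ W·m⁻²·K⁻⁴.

T ≈ 203 K

At equilibrium, absorbed power = emitted power.
Absorbing cross-section = πr² = 1.926×10⁸ m²; emitting surface = 4πr² = 7.704×10⁸ m² (ratio 4).
εS·A_cross = εσ·A_surf·T⁴  ⇒  T⁴ = S/(4σ)   (ε cancels).
T⁴ = 383/(4·5.67×10⁻⁸) = 1.689×10⁹ K⁴.
T = (1.689×10⁹)^(1/4).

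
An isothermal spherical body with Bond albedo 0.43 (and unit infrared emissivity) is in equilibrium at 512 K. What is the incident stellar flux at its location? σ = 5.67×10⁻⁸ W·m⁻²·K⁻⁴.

S ≈ 27300 W/m²

(1−a)S·πr² = σ·4πr²·T⁴ ⇒ S = 4σT⁴/(1−a).
S = 4·5.67×10⁻⁸·6.872×10¹⁰/0.570.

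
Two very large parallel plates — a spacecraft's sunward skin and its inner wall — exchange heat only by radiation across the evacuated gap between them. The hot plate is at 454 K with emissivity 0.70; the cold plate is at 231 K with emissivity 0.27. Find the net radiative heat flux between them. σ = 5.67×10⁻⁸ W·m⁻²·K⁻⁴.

For two infinite grey parallel plates, q = σ(T₁⁴ − T₂⁴)/(1/ε₁ + 1/ε₂ − 1).
T₁⁴ − T₂⁴ = 4.248×10¹⁰ − 2.847×10⁹ = 3.964×10¹⁰ K⁴.
1/ε₁ + 1/ε₂ − 1 = 1.429 + 3.704 − 1 = 4.132.
q = 5.67×10⁻⁸ × 3.964×10¹⁰ / 4.132.

q ≈ 544 W/m²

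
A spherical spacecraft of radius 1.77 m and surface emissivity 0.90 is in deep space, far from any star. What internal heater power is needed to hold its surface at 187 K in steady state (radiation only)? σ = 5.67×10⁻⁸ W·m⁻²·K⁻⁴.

P = εσ·4πr²·T⁴.
4πr² = 39.37 m²; T⁴ = 1.223×10⁹ K⁴.
P = 0.90·5.67×10⁻⁸·39.37·1.223×10⁹.

P ≈ 2460 W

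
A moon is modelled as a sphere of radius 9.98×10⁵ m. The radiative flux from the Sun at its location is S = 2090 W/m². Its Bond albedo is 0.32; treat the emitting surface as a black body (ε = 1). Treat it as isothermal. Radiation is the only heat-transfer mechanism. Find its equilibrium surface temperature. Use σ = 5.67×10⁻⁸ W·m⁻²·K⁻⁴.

T ≈ 281 K

At equilibrium, absorbed power = emitted power.
Absorbing cross-section = πr² = 3.129×10¹² m²; emitting surface = 4πr² = 1.252×10¹³ m² (ratio 4).
(1−a)S·A_cross = εσ·A_surf·T⁴  ⇒  T⁴ = (1−a)S/(4σ).
T⁴ = 0.680·2090/(4·5.67×10⁻⁸) = 6.266×10⁹ K⁴.
T = (6.266×10⁹)^(1/4).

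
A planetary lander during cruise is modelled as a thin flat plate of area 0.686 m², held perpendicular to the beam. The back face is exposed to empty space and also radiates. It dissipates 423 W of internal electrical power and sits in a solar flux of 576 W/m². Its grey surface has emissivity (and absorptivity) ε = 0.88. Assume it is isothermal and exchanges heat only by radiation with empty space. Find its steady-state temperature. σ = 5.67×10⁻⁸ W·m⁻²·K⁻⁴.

At steady state, absorbed solar power + internal power = radiated power.
Absorbed: α·S·A_cross = 0.88·576·0.6860 = 347.7 W (cross-section A).
Total input = 347.7 + 423 = 770.7 W.
Radiated: εσ·A_surf·T⁴ with A_surf = 2A = 1.372 m².
T⁴ = 770.7/(0.88·5.67×10⁻⁸·1.372) = 1.126×10¹⁰ K⁴.

T ≈ 326 K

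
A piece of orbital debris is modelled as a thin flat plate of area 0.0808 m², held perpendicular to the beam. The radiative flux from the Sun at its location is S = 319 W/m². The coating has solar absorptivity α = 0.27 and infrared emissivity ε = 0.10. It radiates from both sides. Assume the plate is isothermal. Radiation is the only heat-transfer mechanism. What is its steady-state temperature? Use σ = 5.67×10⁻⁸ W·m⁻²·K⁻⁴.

At equilibrium, absorbed power = emitted power.
Absorbing cross-section = A = 0.08080 m²; emitting surface = 2A = 0.1616 m² (ratio 2).
αS·A_cross = εσ·A_surf·T⁴  ⇒  T⁴ = αS/(ε·2σ).
T⁴ = 0.270·319/(0.10·2·5.67×10⁻⁸) = 7.595×10⁹ K⁴.
T = (7.595×10⁹)^(1/4).

T ≈ 295 K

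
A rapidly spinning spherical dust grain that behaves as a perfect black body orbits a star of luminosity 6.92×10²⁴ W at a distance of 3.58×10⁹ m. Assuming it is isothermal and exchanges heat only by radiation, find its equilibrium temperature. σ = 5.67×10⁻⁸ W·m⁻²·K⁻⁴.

T ≈ 660 K

First find the stellar flux at distance d: S = L/(4πd²) = 6.92×10²⁴/(4π·(3.58×10⁹)²) = 42970 W/m².
For an isothermal sphere, absorbed (1−a)S·πr² = emitted σ·4πr²·T⁴, so T⁴ = (1−a)S/(4σ).
T⁴ = 1.00·42970/(4·5.67×10⁻⁸) = 1.894×10¹¹ K⁴.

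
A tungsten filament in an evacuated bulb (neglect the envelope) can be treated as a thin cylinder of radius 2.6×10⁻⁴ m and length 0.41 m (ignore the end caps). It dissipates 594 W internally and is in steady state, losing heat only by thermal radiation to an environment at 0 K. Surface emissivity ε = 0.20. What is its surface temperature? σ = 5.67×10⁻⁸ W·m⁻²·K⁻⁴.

Steady state: internal power = radiated power, P = εσA T⁴.
Radiating area A = 2πrL = 6.698×10⁻⁴ m².
T⁴ = P/(εσA) = 594/(0.20·5.67×10⁻⁸·6.698×10⁻⁴) = 7.821×10¹³ K⁴.
T = (7.821×10¹³)^(1/4).

T ≈ 2970 K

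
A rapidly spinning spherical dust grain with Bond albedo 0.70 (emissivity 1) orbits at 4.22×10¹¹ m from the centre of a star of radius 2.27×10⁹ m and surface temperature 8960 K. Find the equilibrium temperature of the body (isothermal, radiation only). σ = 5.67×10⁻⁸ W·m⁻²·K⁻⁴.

T ≈ 344 K

The star's surface emits σT_*⁴; at distance d the flux is S = σT_*⁴(R_*/d)².
S = 5.67×10⁻⁸·(8960)⁴·(2.27×10⁹/4.22×10¹¹)² = 10570 W/m².
For an isothermal sphere T⁴ = (1−a)S/(4σ) = 1.399×10¹⁰ K⁴.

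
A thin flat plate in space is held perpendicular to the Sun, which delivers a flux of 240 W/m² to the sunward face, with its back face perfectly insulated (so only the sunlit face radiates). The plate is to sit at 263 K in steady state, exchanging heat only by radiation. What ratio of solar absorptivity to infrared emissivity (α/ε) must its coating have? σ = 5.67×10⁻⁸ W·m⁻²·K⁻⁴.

α/ε ≈ 1.13

Balance: αS·A = εσ·1A·T⁴ ⇒ α/ε = σT⁴/S.
α/ε = 5.67×10⁻⁸·(263)⁴/240 = 5.67×10⁻⁸·4.784×10⁹/240.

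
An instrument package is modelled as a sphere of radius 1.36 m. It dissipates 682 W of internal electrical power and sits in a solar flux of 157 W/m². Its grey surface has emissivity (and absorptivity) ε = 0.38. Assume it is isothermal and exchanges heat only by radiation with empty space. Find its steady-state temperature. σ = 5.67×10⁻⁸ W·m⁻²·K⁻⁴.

T ≈ 213 K

At steady state, absorbed solar power + internal power = radiated power.
Absorbed: α·S·A_cross = 0.38·157·5.811 = 346.7 W (cross-section πr²).
Total input = 346.7 + 682 = 1029 W.
Radiated: εσ·A_surf·T⁴ with A_surf = 4πr² = 23.24 m².
T⁴ = 1029/(0.38·5.67×10⁻⁸·23.24) = 2.054×10⁹ K⁴.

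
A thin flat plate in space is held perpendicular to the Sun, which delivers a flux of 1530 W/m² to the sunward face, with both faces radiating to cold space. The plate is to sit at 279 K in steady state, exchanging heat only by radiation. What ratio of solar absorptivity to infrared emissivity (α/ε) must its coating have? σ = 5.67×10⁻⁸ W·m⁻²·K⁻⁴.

α/ε ≈ 0.449

Balance: αS·A = εσ·2A·T⁴ ⇒ α/ε = 2σT⁴/S.
α/ε = 2·5.67×10⁻⁸·(279)⁴/1530 = 2·5.67×10⁻⁸·6.059×10⁹/1530.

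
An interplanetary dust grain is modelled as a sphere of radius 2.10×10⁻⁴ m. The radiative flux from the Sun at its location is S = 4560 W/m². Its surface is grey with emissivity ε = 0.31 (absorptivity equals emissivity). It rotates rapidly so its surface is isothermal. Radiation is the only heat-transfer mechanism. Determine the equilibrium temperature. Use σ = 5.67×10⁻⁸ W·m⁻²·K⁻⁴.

T ≈ 377 K

At equilibrium, absorbed power = emitted power.
Absorbing cross-section = πr² = 1.385×10⁻⁷ m²; emitting surface = 4πr² = 5.542×10⁻⁷ m² (ratio 4).
εS·A_cross = εσ·A_surf·T⁴  ⇒  T⁴ = S/(4σ)   (ε cancels).
T⁴ = 4560/(4·5.67×10⁻⁸) = 2.011×10¹⁰ K⁴.
T = (2.011×10¹⁰)^(1/4).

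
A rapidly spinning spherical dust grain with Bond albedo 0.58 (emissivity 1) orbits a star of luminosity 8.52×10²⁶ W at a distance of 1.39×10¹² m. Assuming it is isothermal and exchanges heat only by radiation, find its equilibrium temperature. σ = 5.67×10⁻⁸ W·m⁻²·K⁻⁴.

First find the stellar flux at distance d: S = L/(4πd²) = 8.52×10²⁶/(4π·(1.39×10¹²)²) = 35.09 W/m².
For an isothermal sphere, absorbed (1−a)S·πr² = emitted σ·4πr²·T⁴, so T⁴ = (1−a)S/(4σ).
T⁴ = 0.420·35.09/(4·5.67×10⁻⁸) = 6.498×10⁷ K⁴.

T ≈ 89.8 K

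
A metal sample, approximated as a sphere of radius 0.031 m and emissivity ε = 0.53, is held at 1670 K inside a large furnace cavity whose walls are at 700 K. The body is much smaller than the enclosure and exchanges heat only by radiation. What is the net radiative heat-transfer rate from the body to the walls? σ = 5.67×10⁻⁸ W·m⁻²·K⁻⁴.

For a small grey body in a large enclosure: P_net = εσA(T_body⁴ − T_wall⁴).
A = 4πr² = 0.01208 m²; T_body⁴ − T_wall⁴ = 7.778×10¹² − 2.401×10¹¹ = 7.538×10¹² K⁴.
|P_net| = 0.53·5.67×10⁻⁸·0.01208·7.538×10¹².

P_net ≈ 2740 W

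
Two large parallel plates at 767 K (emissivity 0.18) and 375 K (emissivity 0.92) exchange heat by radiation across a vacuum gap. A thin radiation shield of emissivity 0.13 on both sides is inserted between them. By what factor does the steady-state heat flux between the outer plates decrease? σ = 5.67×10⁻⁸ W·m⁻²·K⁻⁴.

factor ≈ 3.55

Without shield: q₀ = σΔ(T⁴)/(1/ε₁+1/ε₂−1) with denominator 5.643.
With shield the two gaps are in series; the resistances add: (1/ε₁+1/ε_s−1)+(1/ε_s+1/ε₂−1) = 12.25+7.779 = 20.03.
Heat-flux ratio q₀/q = 20.03/5.643.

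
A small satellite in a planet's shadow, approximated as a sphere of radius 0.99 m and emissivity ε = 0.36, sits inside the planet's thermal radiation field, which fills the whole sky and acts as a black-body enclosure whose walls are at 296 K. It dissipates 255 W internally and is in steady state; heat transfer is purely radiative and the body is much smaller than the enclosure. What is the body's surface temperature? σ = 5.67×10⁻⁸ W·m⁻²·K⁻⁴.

T ≈ 305 K

For a small grey body in a large enclosure, net radiated power = εσA(T⁴ − T_w⁴).
Steady state: P = εσA(T⁴ − T_w⁴) with A = 4πr² = 12.32 m².
T⁴ = P/(εσA) + T_w⁴ = 255/(0.36·5.67×10⁻⁸·12.32) + (296)⁴
    = 1.014×10⁹ + 7.677×10⁹ = 8.691×10⁹ K⁴.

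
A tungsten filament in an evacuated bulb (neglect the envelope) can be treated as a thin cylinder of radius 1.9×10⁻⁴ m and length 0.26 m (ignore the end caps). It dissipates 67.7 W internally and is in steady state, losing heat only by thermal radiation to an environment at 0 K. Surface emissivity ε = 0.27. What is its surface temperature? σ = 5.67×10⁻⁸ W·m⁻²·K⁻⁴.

Steady state: internal power = radiated power, P = εσA T⁴.
Radiating area A = 2πrL = 3.104×10⁻⁴ m².
T⁴ = P/(εσA) = 67.7/(0.27·5.67×10⁻⁸·3.104×10⁻⁴) = 1.425×10¹³ K⁴.
T = (1.425×10¹³)^(1/4).

T ≈ 1940 K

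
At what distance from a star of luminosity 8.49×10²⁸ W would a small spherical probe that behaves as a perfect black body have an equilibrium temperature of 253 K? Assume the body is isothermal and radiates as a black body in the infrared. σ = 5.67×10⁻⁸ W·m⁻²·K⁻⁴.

For an isothermal black-emitting sphere, (1−a)S·πr² = σ·4πr²·T⁴ ⇒ S = 4σT⁴/(1−a).
S = 4·5.67×10⁻⁸·(253)⁴/1.00 = 929.2 W/m².
Flux falls as S = L/(4πd²), so d = √(L/(4πS)) = √(8.49×10²⁸/(4π·929.2)).

d ≈ 2.70×10¹² m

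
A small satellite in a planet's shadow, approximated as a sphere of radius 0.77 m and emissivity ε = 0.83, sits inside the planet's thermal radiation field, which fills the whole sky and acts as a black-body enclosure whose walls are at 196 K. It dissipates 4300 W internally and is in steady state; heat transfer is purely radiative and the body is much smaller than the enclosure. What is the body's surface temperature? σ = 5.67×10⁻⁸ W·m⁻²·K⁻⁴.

T ≈ 342 K

For a small grey body in a large enclosure, net radiated power = εσA(T⁴ − T_w⁴).
Steady state: P = εσA(T⁴ − T_w⁴) with A = 4πr² = 7.451 m².
T⁴ = P/(εσA) + T_w⁴ = 4300/(0.83·5.67×10⁻⁸·7.451) + (196)⁴
    = 1.226×10¹⁰ + 1.476×10⁹ = 1.374×10¹⁰ K⁴.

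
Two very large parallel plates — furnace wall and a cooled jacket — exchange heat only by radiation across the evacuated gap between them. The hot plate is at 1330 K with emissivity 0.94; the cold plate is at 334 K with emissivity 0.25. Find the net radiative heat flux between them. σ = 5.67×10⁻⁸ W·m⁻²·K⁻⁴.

For two infinite grey parallel plates, q = σ(T₁⁴ − T₂⁴)/(1/ε₁ + 1/ε₂ − 1).
T₁⁴ − T₂⁴ = 3.129×10¹² − 1.244×10¹⁰ = 3.117×10¹² K⁴.
1/ε₁ + 1/ε₂ − 1 = 1.064 + 4.000 − 1 = 4.064.
q = 5.67×10⁻⁸ × 3.117×10¹² / 4.064.

q ≈ 43500 W/m²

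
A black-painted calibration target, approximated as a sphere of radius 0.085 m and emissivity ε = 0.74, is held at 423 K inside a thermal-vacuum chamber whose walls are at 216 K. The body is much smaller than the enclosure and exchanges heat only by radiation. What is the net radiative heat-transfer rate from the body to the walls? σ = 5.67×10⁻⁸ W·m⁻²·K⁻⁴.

P_net ≈ 114 W

For a small grey body in a large enclosure: P_net = εσA(T_body⁴ − T_wall⁴).
A = 4πr² = 0.09079 m²; T_body⁴ − T_wall⁴ = 3.202×10¹⁰ − 2.177×10⁹ = 2.984×10¹⁰ K⁴.
|P_net| = 0.74·5.67×10⁻⁸·0.09079·2.984×10¹⁰.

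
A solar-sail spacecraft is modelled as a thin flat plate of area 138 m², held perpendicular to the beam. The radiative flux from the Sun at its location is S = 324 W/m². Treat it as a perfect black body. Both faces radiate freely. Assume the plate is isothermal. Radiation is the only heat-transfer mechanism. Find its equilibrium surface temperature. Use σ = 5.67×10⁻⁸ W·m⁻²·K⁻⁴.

T ≈ 231 K

At equilibrium, absorbed power = emitted power.
Absorbing cross-section = A = 138.0 m²; emitting surface = 2A = 276.0 m² (ratio 2).
S·A_cross = εσ·A_surf·T⁴  ⇒  T⁴ = S/(2σ).
T⁴ = 1.00·324/(2·5.67×10⁻⁸) = 2.857×10⁹ K⁴.
T = (2.857×10⁹)^(1/4).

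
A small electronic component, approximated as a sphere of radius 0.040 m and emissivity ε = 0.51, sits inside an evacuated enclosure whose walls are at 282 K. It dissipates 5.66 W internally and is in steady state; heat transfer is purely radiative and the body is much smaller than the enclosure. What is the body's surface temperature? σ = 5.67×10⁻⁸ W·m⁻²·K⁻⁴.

For a small grey body in a large enclosure, net radiated power = εσA(T⁴ − T_w⁴).
Steady state: P = εσA(T⁴ − T_w⁴) with A = 4πr² = 0.02011 m².
T⁴ = P/(εσA) + T_w⁴ = 5.66/(0.51·5.67×10⁻⁸·0.02011) + (282)⁴
    = 9.735×10⁹ + 6.324×10⁹ = 1.606×10¹⁰ K⁴.

T ≈ 356 K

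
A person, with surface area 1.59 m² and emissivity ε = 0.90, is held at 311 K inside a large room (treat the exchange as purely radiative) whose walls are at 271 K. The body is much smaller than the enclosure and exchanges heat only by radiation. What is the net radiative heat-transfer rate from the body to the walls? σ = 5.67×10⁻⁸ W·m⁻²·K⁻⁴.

For a small grey body in a large enclosure: P_net = εσA(T_body⁴ − T_wall⁴).
A = 1.59 m²; T_body⁴ − T_wall⁴ = 9.355×10⁹ − 5.394×10⁹ = 3.961×10⁹ K⁴.
|P_net| = 0.90·5.67×10⁻⁸·1.590·3.961×10⁹.

P_net ≈ 321 W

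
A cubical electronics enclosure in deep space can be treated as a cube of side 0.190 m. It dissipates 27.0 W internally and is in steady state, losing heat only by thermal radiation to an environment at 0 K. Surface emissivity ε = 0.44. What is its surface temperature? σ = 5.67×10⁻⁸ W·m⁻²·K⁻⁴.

Steady state: internal power = radiated power, P = εσA T⁴.
Radiating area A = 6L² = 0.2166 m².
T⁴ = P/(εσA) = 27.0/(0.44·5.67×10⁻⁸·0.2166) = 4.997×10⁹ K⁴.
T = (4.997×10⁹)^(1/4).

T ≈ 266 K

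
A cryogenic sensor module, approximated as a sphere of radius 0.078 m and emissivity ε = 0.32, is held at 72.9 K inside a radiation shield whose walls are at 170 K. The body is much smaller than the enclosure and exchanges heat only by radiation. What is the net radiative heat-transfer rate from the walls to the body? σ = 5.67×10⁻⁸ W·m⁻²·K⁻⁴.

P_net ≈ 1.12 W

For a small grey body in a large enclosure: P_net = εσA(T_body⁴ − T_wall⁴).
A = 4πr² = 0.07645 m²; T_body⁴ − T_wall⁴ = 2.824×10⁷ − 8.352×10⁸ = -8.070×10⁸ K⁴.
|P_net| = 0.32·5.67×10⁻⁸·0.07645·8.070×10⁸.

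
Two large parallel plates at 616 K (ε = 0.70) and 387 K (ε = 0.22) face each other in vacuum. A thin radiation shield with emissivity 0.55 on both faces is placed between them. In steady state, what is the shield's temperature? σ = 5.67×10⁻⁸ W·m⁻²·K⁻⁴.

T_s ≈ 573 K

In steady state the net flux on the hot side equals that on the cold side.
σ(T₁⁴−T_s⁴)/D₁ = σ(T_s⁴−T₂⁴)/D₂, with D₁ = 1/ε₁+1/ε_s−1 = 2.247, D₂ = 1/ε_s+1/ε₂−1 = 5.364.
Solve for T_s⁴: T_s⁴ = (D₂·T₁⁴ + D₁·T₂⁴)/(D₁+D₂) = 1.081×10¹¹ K⁴.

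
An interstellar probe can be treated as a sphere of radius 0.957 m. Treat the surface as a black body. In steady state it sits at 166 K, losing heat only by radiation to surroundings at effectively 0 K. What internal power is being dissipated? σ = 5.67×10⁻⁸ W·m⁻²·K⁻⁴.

Steady state: P = εσA T⁴.
A = 4πr² = 11.51 m²; T⁴ = (166)⁴ = 7.593×10⁸ K⁴.
P = 1.0 × 5.67×10⁻⁸ × 11.51 × 7.593×10⁸.

P ≈ 496 W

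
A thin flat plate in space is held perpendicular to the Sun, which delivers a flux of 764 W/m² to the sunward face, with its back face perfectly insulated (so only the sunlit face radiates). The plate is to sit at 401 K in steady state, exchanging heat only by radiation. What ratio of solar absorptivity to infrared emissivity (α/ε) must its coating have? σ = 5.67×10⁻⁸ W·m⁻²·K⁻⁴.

Balance: αS·A = εσ·1A·T⁴ ⇒ α/ε = σT⁴/S.
α/ε = 5.67×10⁻⁸·(401)⁴/764 = 5.67×10⁻⁸·2.586×10¹⁰/764.

α/ε ≈ 1.92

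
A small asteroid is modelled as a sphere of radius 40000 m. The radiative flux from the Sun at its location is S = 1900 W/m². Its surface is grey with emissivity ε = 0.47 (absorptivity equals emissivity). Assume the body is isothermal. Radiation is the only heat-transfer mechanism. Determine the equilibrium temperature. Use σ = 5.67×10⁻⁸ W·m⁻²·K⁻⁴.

At equilibrium, absorbed power = emitted power.
Absorbing cross-section = πr² = 5.027×10⁹ m²; emitting surface = 4πr² = 2.011×10¹⁰ m² (ratio 4).
εS·A_cross = εσ·A_surf·T⁴  ⇒  T⁴ = S/(4σ)   (ε cancels).
T⁴ = 1900/(4·5.67×10⁻⁸) = 8.377×10⁹ K⁴.
T = (8.377×10⁹)^(1/4).

T ≈ 303 K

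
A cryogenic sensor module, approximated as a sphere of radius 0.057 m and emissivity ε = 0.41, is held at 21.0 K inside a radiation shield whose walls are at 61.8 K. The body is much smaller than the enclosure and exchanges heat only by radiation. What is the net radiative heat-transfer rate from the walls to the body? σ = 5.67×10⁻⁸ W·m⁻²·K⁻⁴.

P_net ≈ 0.0137 W

For a small grey body in a large enclosure: P_net = εσA(T_body⁴ − T_wall⁴).
A = 4πr² = 0.04083 m²; T_body⁴ − T_wall⁴ = 1.945×10⁵ − 1.459×10⁷ = -1.439×10⁷ K⁴.
|P_net| = 0.41·5.67×10⁻⁸·0.04083·1.439×10⁷.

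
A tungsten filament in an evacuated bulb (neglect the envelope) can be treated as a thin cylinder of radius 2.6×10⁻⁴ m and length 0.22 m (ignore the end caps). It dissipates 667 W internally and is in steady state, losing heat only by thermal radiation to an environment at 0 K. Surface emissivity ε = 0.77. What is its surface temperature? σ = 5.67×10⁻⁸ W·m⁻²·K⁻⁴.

T ≈ 2550 K

Steady state: internal power = radiated power, P = εσA T⁴.
Radiating area A = 2πrL = 3.594×10⁻⁴ m².
T⁴ = P/(εσA) = 667/(0.77·5.67×10⁻⁸·3.594×10⁻⁴) = 4.251×10¹³ K⁴.
T = (4.251×10¹³)^(1/4).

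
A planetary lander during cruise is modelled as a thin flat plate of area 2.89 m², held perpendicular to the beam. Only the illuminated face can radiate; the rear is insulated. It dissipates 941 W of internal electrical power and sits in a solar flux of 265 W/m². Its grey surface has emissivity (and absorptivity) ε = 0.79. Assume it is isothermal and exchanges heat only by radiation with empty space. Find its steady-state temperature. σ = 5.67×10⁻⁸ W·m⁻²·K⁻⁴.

T ≈ 331 K

At steady state, absorbed solar power + internal power = radiated power.
Absorbed: α·S·A_cross = 0.79·265·2.890 = 605.0 W (cross-section A).
Total input = 605.0 + 941 = 1546 W.
Radiated: εσ·A_surf·T⁴ with A_surf = A = 2.890 m².
T⁴ = 1546/(0.79·5.67×10⁻⁸·2.890) = 1.194×10¹⁰ K⁴.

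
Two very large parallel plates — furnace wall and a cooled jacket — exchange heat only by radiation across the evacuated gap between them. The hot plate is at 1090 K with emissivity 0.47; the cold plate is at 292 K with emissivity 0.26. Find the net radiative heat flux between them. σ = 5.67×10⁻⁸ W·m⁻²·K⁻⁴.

For two infinite grey parallel plates, q = σ(T₁⁴ − T₂⁴)/(1/ε₁ + 1/ε₂ − 1).
T₁⁴ − T₂⁴ = 1.412×10¹² − 7.270×10⁹ = 1.404×10¹² K⁴.
1/ε₁ + 1/ε₂ − 1 = 2.128 + 3.846 − 1 = 4.974.
q = 5.67×10⁻⁸ × 1.404×10¹² / 4.974.

q ≈ 16000 W/m²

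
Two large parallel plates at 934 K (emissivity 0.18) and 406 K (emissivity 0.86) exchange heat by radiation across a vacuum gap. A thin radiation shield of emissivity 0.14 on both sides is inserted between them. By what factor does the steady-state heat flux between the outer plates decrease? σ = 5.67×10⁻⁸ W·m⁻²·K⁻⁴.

factor ≈ 3.32

Without shield: q₀ = σΔ(T⁴)/(1/ε₁+1/ε₂−1) with denominator 5.718.
With shield the two gaps are in series; the resistances add: (1/ε₁+1/ε_s−1)+(1/ε_s+1/ε₂−1) = 11.70+7.306 = 19.00.
Heat-flux ratio q₀/q = 19.00/5.718.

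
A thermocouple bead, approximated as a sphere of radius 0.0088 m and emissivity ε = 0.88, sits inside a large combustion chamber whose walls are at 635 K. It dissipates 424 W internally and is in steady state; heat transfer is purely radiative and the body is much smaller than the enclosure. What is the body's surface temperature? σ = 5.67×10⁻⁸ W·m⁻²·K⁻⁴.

T ≈ 1730 K

For a small grey body in a large enclosure, net radiated power = εσA(T⁴ − T_w⁴).
Steady state: P = εσA(T⁴ − T_w⁴) with A = 4πr² = 9.731×10⁻⁴ m².
T⁴ = P/(εσA) + T_w⁴ = 424/(0.88·5.67×10⁻⁸·9.731×10⁻⁴) + (635)⁴
    = 8.732×10¹² + 1.626×10¹¹ = 8.895×10¹² K⁴.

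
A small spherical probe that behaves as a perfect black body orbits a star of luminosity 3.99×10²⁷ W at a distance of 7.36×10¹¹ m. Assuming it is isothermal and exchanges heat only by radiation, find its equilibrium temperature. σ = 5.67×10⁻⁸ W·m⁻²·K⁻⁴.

First find the stellar flux at distance d: S = L/(4πd²) = 3.99×10²⁷/(4π·(7.36×10¹¹)²) = 586.1 W/m².
For an isothermal sphere, absorbed (1−a)S·πr² = emitted σ·4πr²·T⁴, so T⁴ = (1−a)S/(4σ).
T⁴ = 1.00·586.1/(4·5.67×10⁻⁸) = 2.584×10⁹ K⁴.

T ≈ 225 K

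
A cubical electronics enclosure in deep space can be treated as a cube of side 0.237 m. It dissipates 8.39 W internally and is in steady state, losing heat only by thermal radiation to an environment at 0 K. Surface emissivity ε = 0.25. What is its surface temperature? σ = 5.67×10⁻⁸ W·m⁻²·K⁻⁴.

Steady state: internal power = radiated power, P = εσA T⁴.
Radiating area A = 6L² = 0.3370 m².
T⁴ = P/(εσA) = 8.39/(0.25·5.67×10⁻⁸·0.3370) = 1.756×10⁹ K⁴.
T = (1.756×10⁹)^(1/4).

T ≈ 205 K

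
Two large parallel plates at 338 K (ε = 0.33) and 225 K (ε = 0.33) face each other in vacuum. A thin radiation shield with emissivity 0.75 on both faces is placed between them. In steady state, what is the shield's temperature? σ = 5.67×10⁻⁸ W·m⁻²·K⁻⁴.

In steady state the net flux on the hot side equals that on the cold side.
σ(T₁⁴−T_s⁴)/D₁ = σ(T_s⁴−T₂⁴)/D₂, with D₁ = 1/ε₁+1/ε_s−1 = 3.364, D₂ = 1/ε_s+1/ε₂−1 = 3.364.
Solve for T_s⁴: T_s⁴ = (D₂·T₁⁴ + D₁·T₂⁴)/(D₁+D₂) = 7.807×10⁹ K⁴.

T_s ≈ 297 K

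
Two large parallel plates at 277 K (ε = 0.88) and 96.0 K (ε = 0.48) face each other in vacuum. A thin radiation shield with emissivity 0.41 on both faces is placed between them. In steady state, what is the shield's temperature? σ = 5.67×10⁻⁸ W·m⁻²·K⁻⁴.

In steady state the net flux on the hot side equals that on the cold side.
σ(T₁⁴−T_s⁴)/D₁ = σ(T_s⁴−T₂⁴)/D₂, with D₁ = 1/ε₁+1/ε_s−1 = 2.575, D₂ = 1/ε_s+1/ε₂−1 = 3.522.
Solve for T_s⁴: T_s⁴ = (D₂·T₁⁴ + D₁·T₂⁴)/(D₁+D₂) = 3.437×10⁹ K⁴.

T_s ≈ 242 K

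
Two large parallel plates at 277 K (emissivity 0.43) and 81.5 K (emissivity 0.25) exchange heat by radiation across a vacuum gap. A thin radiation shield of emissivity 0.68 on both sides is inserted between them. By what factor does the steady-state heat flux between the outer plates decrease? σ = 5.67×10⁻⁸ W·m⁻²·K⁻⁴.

Without shield: q₀ = σΔ(T⁴)/(1/ε₁+1/ε₂−1) with denominator 5.326.
With shield the two gaps are in series; the resistances add: (1/ε₁+1/ε_s−1)+(1/ε_s+1/ε₂−1) = 2.796+4.471 = 7.267.
Heat-flux ratio q₀/q = 7.267/5.326.

factor ≈ 1.36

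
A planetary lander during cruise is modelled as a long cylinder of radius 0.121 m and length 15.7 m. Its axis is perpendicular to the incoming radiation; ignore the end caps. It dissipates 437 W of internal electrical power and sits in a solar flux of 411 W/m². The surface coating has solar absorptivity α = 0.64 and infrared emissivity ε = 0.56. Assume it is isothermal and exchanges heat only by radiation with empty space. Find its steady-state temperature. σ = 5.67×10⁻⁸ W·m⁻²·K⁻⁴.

T ≈ 248 K

At steady state, absorbed solar power + internal power = radiated power.
Absorbed: α·S·A_cross = 0.64·411·3.799 = 999.4 W (cross-section 2rL).
Total input = 999.4 + 437 = 1436 W.
Radiated: εσ·A_surf·T⁴ with A_surf = 2πrL = 11.94 m².
T⁴ = 1436/(0.56·5.67×10⁻⁸·11.94) = 3.790×10⁹ K⁴.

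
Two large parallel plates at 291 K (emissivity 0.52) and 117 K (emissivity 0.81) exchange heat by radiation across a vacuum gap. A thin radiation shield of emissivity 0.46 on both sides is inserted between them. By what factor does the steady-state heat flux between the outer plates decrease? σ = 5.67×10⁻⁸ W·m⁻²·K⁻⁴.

Without shield: q₀ = σΔ(T⁴)/(1/ε₁+1/ε₂−1) with denominator 2.158.
With shield the two gaps are in series; the resistances add: (1/ε₁+1/ε_s−1)+(1/ε_s+1/ε₂−1) = 3.097+2.408 = 5.505.
Heat-flux ratio q₀/q = 5.505/2.158.

factor ≈ 2.55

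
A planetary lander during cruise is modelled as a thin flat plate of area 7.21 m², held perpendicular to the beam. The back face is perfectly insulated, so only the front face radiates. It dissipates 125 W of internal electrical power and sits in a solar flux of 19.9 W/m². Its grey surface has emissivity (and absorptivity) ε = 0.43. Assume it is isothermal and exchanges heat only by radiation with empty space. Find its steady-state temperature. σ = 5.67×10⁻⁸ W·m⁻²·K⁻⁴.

At steady state, absorbed solar power + internal power = radiated power.
Absorbed: α·S·A_cross = 0.43·19.9·7.210 = 61.70 W (cross-section A).
Total input = 61.70 + 125 = 186.7 W.
Radiated: εσ·A_surf·T⁴ with A_surf = A = 7.210 m².
T⁴ = 186.7/(0.43·5.67×10⁻⁸·7.210) = 1.062×10⁹ K⁴.

T ≈ 181 K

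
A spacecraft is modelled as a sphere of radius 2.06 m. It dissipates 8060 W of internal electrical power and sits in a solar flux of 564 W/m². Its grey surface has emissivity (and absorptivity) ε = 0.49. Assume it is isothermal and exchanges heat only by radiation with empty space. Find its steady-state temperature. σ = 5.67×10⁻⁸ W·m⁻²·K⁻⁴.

At steady state, absorbed solar power + internal power = radiated power.
Absorbed: α·S·A_cross = 0.49·564·13.33 = 3684 W (cross-section πr²).
Total input = 3684 + 8060 = 11740 W.
Radiated: εσ·A_surf·T⁴ with A_surf = 4πr² = 53.33 m².
T⁴ = 11740/(0.49·5.67×10⁻⁸·53.33) = 7.927×10⁹ K⁴.

T ≈ 298 K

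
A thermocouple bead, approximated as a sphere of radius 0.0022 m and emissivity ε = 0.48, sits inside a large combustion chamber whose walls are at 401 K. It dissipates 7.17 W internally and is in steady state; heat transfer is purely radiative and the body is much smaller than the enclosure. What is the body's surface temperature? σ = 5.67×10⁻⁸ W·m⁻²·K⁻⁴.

For a small grey body in a large enclosure, net radiated power = εσA(T⁴ − T_w⁴).
Steady state: P = εσA(T⁴ − T_w⁴) with A = 4πr² = 6.082×10⁻⁵ m².
T⁴ = P/(εσA) + T_w⁴ = 7.17/(0.48·5.67×10⁻⁸·6.082×10⁻⁵) + (401)⁴
    = 4.332×10¹² + 2.586×10¹⁰ = 4.357×10¹² K⁴.

T ≈ 1440 K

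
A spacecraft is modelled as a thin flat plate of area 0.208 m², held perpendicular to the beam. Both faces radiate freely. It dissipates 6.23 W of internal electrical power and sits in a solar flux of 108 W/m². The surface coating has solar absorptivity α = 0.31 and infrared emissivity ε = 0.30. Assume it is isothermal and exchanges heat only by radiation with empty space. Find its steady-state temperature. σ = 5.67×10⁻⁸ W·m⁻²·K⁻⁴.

T ≈ 208 K

At steady state, absorbed solar power + internal power = radiated power.
Absorbed: α·S·A_cross = 0.31·108·0.2080 = 6.964 W (cross-section A).
Total input = 6.964 + 6.23 = 13.19 W.
Radiated: εσ·A_surf·T⁴ with A_surf = 2A = 0.4160 m².
T⁴ = 13.19/(0.30·5.67×10⁻⁸·0.4160) = 1.865×10⁹ K⁴.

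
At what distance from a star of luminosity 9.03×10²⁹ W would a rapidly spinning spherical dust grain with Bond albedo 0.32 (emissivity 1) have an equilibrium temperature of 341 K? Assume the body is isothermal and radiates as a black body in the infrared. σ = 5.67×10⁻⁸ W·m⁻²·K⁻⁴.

d ≈ 3.99×10¹² m

For an isothermal black-emitting sphere, (1−a)S·πr² = σ·4πr²·T⁴ ⇒ S = 4σT⁴/(1−a).
S = 4·5.67×10⁻⁸·(341)⁴/0.680 = 4510 W/m².
Flux falls as S = L/(4πd²), so d = √(L/(4πS)) = √(9.03×10²⁹/(4π·4510)).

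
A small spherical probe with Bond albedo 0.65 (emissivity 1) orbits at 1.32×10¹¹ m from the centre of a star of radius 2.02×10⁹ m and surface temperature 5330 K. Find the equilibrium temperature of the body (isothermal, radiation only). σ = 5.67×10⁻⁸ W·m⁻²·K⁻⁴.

The star's surface emits σT_*⁴; at distance d the flux is S = σT_*⁴(R_*/d)².
S = 5.67×10⁻⁸·(5330)⁴·(2.02×10⁹/1.32×10¹¹)² = 10720 W/m².
For an isothermal sphere T⁴ = (1−a)S/(4σ) = 1.654×10¹⁰ K⁴.

T ≈ 359 K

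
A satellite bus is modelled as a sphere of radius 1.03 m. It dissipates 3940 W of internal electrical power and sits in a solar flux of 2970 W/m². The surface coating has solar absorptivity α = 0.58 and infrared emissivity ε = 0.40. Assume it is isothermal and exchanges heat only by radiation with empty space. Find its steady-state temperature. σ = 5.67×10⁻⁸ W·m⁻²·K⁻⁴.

At steady state, absorbed solar power + internal power = radiated power.
Absorbed: α·S·A_cross = 0.58·2970·3.333 = 5741 W (cross-section πr²).
Total input = 5741 + 3940 = 9681 W.
Radiated: εσ·A_surf·T⁴ with A_surf = 4πr² = 13.33 m².
T⁴ = 9681/(0.40·5.67×10⁻⁸·13.33) = 3.202×10¹⁰ K⁴.

T ≈ 423 K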